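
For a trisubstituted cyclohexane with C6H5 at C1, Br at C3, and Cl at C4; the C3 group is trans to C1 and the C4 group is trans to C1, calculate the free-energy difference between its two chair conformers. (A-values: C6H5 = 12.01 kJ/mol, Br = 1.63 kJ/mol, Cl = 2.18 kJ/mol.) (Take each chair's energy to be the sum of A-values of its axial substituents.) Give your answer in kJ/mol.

Chair I (phenyl axial, bromo equatorial, chloro axial): E = 14.19 kJ/mol.
Chair II (phenyl equatorial, bromo axial, chloro equatorial): E = 1.63 kJ/mol.
ΔE = 14.19 − 1.63 = 12.56 kJ/mol; chair II is more stable.

12.56 kJ/mol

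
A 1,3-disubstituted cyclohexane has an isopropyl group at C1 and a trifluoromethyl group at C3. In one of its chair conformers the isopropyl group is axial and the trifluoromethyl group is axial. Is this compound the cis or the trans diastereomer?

cis

C1 and C3 have the same parity, so their axial bonds point in the same direction.
With same-parity carbons, two substituents on the same face are both axial or both equatorial; opposite faces give one of each.
Here the groups are axial/axial → same face → cis.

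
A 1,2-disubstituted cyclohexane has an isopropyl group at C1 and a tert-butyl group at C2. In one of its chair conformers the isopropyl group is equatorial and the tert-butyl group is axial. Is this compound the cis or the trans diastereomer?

C1 and C2 have opposite parity, so their axial bonds point in opposite directions.
With opposite-parity carbons, two substituents on the same face are one axial and one equatorial; opposite faces give both axial or both equatorial.
Here the groups are equatorial/axial → same face → cis.

cis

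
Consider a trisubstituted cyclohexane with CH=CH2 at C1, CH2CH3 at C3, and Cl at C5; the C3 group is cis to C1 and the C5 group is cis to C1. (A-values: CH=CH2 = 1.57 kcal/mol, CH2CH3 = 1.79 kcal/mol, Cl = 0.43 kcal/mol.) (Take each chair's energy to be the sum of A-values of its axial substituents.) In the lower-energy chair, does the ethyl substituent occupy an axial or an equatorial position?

Chair I (vinyl axial, ethyl axial, chloro axial): E = 3.79 kcal/mol.
Chair II (vinyl equatorial, ethyl equatorial, chloro equatorial): E = 0.00 kcal/mol.
Chair II is the more stable (lower-energy) conformer, and in that chair the ethyl group is equatorial.

equatorial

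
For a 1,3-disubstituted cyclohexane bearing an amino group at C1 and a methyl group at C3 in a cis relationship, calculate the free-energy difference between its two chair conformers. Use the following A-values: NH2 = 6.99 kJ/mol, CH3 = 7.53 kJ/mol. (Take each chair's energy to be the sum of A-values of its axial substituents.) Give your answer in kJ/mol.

14.52 kJ/mol

C1 and C3 have the same parity, so for the cis isomer the two substituents are e,e in one chair and a,a in the other.
Chair I (amino axial, methyl axial): E = 14.52 kJ/mol.
Chair II (amino equatorial, methyl equatorial): E = 0.00 kJ/mol.
ΔE = 14.52 − 0.00 = 14.52 kJ/mol; chair II is more stable.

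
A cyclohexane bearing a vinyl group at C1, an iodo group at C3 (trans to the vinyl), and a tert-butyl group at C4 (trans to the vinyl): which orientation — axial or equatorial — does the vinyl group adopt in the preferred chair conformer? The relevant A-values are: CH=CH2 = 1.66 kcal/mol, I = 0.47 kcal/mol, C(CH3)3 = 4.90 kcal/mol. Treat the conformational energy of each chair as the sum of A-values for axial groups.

equatorial

Chair I (vinyl axial, iodo equatorial, tert-butyl axial): E = 6.56 kcal/mol.
Chair II (vinyl equatorial, iodo axial, tert-butyl equatorial): E = 0.47 kcal/mol.
Chair II is the more stable (lower-energy) conformer, and in that chair the vinyl group is equatorial.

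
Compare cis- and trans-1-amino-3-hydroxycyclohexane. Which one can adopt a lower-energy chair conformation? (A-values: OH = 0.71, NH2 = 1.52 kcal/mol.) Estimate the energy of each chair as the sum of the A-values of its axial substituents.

cis

At 1,3 positions (parity same): cis → (e,e or a,a); trans → (a,e or e,a).
Best chair for cis: E = 0.00 kcal/mol; best chair for trans: E = 0.71 kcal/mol.
The cis isomer is lower by 0.71 kcal/mol.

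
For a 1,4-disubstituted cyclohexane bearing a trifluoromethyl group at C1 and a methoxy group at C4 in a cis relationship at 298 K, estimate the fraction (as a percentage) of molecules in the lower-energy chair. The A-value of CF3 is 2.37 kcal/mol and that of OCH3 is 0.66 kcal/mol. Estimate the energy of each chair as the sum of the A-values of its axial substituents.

94.7%

C1 and C4 have opposite parity, so for the cis isomer the two substituents are one axial and one equatorial in each chair.
Chair I (trifluoromethyl axial, methoxy equatorial): E = 2.37 kcal/mol; chair II (trifluoromethyl equatorial, methoxy axial): E = 0.66 kcal/mol.
ΔG = 1.71 kcal/mol between the two chairs.
K = exp(ΔG/RT) with R = 1.987×10⁻³ kcal mol⁻¹ K⁻¹ and T = 298 K gives K ≈ 18.
Fraction in the lower-energy chair = K/(K+1) = 94.7%.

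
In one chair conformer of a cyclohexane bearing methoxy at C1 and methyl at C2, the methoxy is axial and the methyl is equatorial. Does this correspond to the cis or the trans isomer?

cis

C1 and C2 have opposite parity, so their axial bonds point in opposite directions.
With opposite-parity carbons, two substituents on the same face are one axial and one equatorial; opposite faces give both axial or both equatorial.
Here the groups are axial/equatorial → same face → cis.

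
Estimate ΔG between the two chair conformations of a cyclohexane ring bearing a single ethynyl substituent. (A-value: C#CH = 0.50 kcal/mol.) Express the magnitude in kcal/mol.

0.50 kcal/mol

A monosubstituted cyclohexane has one chair with the ethynyl group axial (E = A = 0.50 kcal/mol) and one with it equatorial (E = 0).
ΔE = 0.50 − 0 = 0.50 kcal/mol.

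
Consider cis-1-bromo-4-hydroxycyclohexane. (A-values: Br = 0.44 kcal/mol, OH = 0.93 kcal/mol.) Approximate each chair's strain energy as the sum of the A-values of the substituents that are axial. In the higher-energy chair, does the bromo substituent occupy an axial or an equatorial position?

equatorial

C1 and C4 have opposite parity, so for the cis isomer the two substituents are one axial and one equatorial in each chair.
Chair I (bromo axial, hydroxyl equatorial): E = 0.44 kcal/mol.
Chair II (bromo equatorial, hydroxyl axial): E = 0.93 kcal/mol.
Chair II is the less stable (higher-energy) conformer, and in that chair the bromo group is equatorial.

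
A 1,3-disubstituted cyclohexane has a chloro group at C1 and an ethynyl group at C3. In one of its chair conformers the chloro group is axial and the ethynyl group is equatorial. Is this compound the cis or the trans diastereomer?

C1 and C3 have the same parity, so their axial bonds point in the same direction.
With same-parity carbons, two substituents on the same face are both axial or both equatorial; opposite faces give one of each.
Here the groups are axial/equatorial → opposite face → trans.

trans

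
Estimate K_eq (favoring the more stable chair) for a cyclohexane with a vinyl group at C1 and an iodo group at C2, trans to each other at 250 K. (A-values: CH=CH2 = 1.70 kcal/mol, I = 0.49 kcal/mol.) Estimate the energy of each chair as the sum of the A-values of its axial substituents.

K ≈ 82.2

C1 and C2 have opposite parity, so for the trans isomer the two substituents are e,e in one chair and a,a in the other.
Chair I (vinyl axial, iodo axial): E = 2.19 kcal/mol; chair II (vinyl equatorial, iodo equatorial): E = 0.00 kcal/mol.
ΔG = 2.19 kcal/mol between the two chairs.
K = exp(ΔG/RT) with R = 1.987×10⁻³ kcal mol⁻¹ K⁻¹ and T = 250 K gives K ≈ 82.2.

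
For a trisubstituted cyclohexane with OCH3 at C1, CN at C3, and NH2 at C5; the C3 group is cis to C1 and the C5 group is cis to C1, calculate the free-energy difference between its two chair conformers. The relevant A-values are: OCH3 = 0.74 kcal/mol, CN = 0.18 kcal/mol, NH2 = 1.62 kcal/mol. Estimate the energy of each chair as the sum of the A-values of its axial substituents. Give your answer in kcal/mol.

2.54 kcal/mol

Chair I (methoxy axial, cyano axial, amino axial): E = 2.54 kcal/mol.
Chair II (methoxy equatorial, cyano equatorial, amino equatorial): E = 0.00 kcal/mol.
ΔE = 2.54 − 0.00 = 2.54 kcal/mol; chair II is more stable.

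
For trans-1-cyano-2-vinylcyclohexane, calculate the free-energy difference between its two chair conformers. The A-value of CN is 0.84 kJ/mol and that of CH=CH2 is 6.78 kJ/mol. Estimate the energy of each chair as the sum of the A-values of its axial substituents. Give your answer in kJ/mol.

7.62 kJ/mol

C1 and C2 have opposite parity, so for the trans isomer the two substituents are e,e in one chair and a,a in the other.
Chair I (cyano axial, vinyl axial): E = 7.62 kJ/mol.
Chair II (cyano equatorial, vinyl equatorial): E = 0.00 kJ/mol.
ΔE = 7.62 − 0.00 = 7.62 kJ/mol; chair II is more stable.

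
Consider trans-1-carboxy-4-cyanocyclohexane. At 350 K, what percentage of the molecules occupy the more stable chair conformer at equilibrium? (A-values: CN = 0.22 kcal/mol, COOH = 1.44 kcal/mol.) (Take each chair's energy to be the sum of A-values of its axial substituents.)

91.6%

C1 and C4 have opposite parity, so for the trans isomer the two substituents are e,e in one chair and a,a in the other.
Chair I (cyano axial, carboxyl axial): E = 1.66 kcal/mol; chair II (cyano equatorial, carboxyl equatorial): E = 0.00 kcal/mol.
ΔG = 1.66 kcal/mol between the two chairs.
K = exp(ΔG/RT) with R = 1.987×10⁻³ kcal mol⁻¹ K⁻¹ and T = 350 K gives K ≈ 10.9.
Fraction in the lower-energy chair = K/(K+1) = 91.6%.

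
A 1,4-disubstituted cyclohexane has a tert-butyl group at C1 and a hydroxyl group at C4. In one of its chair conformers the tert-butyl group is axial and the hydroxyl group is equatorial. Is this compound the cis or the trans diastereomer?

cis

C1 and C4 have opposite parity, so their axial bonds point in opposite directions.
With opposite-parity carbons, two substituents on the same face are one axial and one equatorial; opposite faces give both axial or both equatorial.
Here the groups are axial/equatorial → same face → cis.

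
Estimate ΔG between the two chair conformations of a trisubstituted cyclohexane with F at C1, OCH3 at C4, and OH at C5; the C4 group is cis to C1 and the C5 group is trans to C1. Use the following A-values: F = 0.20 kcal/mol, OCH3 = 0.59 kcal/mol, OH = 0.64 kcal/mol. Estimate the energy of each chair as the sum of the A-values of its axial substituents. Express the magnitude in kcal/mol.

1.03 kcal/mol

Chair I (fluoro axial, methoxy equatorial, hydroxyl equatorial): E = 0.20 kcal/mol.
Chair II (fluoro equatorial, methoxy axial, hydroxyl axial): E = 1.23 kcal/mol.
ΔE = 1.23 − 0.20 = 1.03 kcal/mol; chair I is more stable.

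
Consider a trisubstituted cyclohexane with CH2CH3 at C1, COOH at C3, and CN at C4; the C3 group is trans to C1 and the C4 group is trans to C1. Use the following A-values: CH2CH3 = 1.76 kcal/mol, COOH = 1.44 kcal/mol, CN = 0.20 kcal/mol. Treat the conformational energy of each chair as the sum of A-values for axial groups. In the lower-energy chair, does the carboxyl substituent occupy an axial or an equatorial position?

axial

Chair I (ethyl axial, carboxyl equatorial, cyano axial): E = 1.96 kcal/mol.
Chair II (ethyl equatorial, carboxyl axial, cyano equatorial): E = 1.44 kcal/mol.
Chair II is the more stable (lower-energy) conformer, and in that chair the carboxyl group is axial.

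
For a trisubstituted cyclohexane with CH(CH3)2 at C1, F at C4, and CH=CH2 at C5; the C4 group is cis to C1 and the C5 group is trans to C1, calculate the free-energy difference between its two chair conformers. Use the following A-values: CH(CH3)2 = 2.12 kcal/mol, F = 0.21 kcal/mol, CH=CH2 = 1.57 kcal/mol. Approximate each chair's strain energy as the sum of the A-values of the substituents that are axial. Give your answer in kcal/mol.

Chair I (isopropyl axial, fluoro equatorial, vinyl equatorial): E = 2.12 kcal/mol.
Chair II (isopropyl equatorial, fluoro axial, vinyl axial): E = 1.78 kcal/mol.
ΔE = 2.12 − 1.78 = 0.34 kcal/mol; chair II is more stable.

0.34 kcal/mol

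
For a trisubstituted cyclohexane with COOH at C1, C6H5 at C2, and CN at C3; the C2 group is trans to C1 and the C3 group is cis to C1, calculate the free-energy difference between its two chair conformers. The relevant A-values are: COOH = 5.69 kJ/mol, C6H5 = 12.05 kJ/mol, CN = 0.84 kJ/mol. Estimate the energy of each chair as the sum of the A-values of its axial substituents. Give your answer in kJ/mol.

Chair I (carboxyl axial, phenyl axial, cyano axial): E = 18.58 kJ/mol.
Chair II (carboxyl equatorial, phenyl equatorial, cyano equatorial): E = 0.00 kJ/mol.
ΔE = 18.58 − 0.00 = 18.58 kJ/mol; chair II is more stable.

18.58 kJ/mol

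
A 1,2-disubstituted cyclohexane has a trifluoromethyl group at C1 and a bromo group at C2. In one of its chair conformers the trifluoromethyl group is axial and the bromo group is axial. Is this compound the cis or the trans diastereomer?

C1 and C2 have opposite parity, so their axial bonds point in opposite directions.
With opposite-parity carbons, two substituents on the same face are one axial and one equatorial; opposite faces give both axial or both equatorial.
Here the groups are axial/axial → opposite face → trans.

trans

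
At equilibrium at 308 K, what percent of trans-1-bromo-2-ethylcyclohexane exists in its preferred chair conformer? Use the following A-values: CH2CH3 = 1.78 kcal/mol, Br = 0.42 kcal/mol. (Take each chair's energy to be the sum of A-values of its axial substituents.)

97.3%

C1 and C2 have opposite parity, so for the trans isomer the two substituents are e,e in one chair and a,a in the other.
Chair I (ethyl axial, bromo axial): E = 2.20 kcal/mol; chair II (ethyl equatorial, bromo equatorial): E = 0.00 kcal/mol.
ΔG = 2.20 kcal/mol between the two chairs.
K = exp(ΔG/RT) with R = 1.987×10⁻³ kcal mol⁻¹ K⁻¹ and T = 308 K gives K ≈ 36.4.
Fraction in the lower-energy chair = K/(K+1) = 97.3%.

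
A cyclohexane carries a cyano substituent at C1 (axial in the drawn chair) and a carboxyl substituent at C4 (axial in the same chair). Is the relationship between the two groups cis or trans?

C1 and C4 have opposite parity, so their axial bonds point in opposite directions.
With opposite-parity carbons, two substituents on the same face are one axial and one equatorial; opposite faces give both axial or both equatorial.
Here the groups are axial/axial → opposite face → trans.

trans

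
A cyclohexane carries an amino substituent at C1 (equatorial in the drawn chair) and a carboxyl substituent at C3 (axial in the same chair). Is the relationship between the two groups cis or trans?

C1 and C3 have the same parity, so their axial bonds point in the same direction.
With same-parity carbons, two substituents on the same face are both axial or both equatorial; opposite faces give one of each.
Here the groups are equatorial/axial → opposite face → trans.

trans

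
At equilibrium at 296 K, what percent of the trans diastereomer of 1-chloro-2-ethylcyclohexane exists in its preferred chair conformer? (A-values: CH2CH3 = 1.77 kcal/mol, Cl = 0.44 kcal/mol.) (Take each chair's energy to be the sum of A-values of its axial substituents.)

97.7%

C1 and C2 have opposite parity, so for the trans isomer the two substituents are e,e in one chair and a,a in the other.
Chair I (ethyl axial, chloro axial): E = 2.21 kcal/mol; chair II (ethyl equatorial, chloro equatorial): E = 0.00 kcal/mol.
ΔG = 2.21 kcal/mol between the two chairs.
K = exp(ΔG/RT) with R = 1.987×10⁻³ kcal mol⁻¹ K⁻¹ and T = 296 K gives K ≈ 42.8.
Fraction in the lower-energy chair = K/(K+1) = 97.7%.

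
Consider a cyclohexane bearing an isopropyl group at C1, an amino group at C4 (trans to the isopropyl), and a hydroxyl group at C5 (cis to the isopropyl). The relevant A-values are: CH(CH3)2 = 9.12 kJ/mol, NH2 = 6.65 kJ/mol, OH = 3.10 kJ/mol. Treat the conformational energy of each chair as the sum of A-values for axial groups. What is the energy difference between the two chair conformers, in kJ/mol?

18.87 kJ/mol

Chair I (isopropyl axial, amino axial, hydroxyl axial): E = 18.87 kJ/mol.
Chair II (isopropyl equatorial, amino equatorial, hydroxyl equatorial): E = 0.00 kJ/mol.
ΔE = 18.87 − 0.00 = 18.87 kJ/mol; chair II is more stable.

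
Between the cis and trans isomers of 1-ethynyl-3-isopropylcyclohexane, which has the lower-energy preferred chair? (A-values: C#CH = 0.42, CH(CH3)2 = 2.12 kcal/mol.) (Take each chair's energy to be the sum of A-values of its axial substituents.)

cis

At 1,3 positions (parity same): cis → (e,e or a,a); trans → (a,e or e,a).
Best chair for cis: E = 0.00 kcal/mol; best chair for trans: E = 0.42 kcal/mol.
The cis isomer is lower by 0.42 kcal/mol.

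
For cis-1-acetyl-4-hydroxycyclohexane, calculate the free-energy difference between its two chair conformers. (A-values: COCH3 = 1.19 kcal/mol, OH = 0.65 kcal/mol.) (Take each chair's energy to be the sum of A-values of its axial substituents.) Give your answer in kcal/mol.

C1 and C4 have opposite parity, so for the cis isomer the two substituents are one axial and one equatorial in each chair.
Chair I (acetyl axial, hydroxyl equatorial): E = 1.19 kcal/mol.
Chair II (acetyl equatorial, hydroxyl axial): E = 0.65 kcal/mol.
ΔE = 1.19 − 0.65 = 0.54 kcal/mol; chair II is more stable.

0.54 kcal/mol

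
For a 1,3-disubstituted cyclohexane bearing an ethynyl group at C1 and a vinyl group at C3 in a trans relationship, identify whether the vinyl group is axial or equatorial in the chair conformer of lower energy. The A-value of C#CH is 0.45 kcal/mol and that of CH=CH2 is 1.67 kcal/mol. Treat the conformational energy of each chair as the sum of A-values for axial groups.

equatorial

C1 and C3 have the same parity, so for the trans isomer the two substituents are one axial and one equatorial in each chair.
Chair I (ethynyl axial, vinyl equatorial): E = 0.45 kcal/mol.
Chair II (ethynyl equatorial, vinyl axial): E = 1.67 kcal/mol.
Chair I is the more stable (lower-energy) conformer, and in that chair the vinyl group is equatorial.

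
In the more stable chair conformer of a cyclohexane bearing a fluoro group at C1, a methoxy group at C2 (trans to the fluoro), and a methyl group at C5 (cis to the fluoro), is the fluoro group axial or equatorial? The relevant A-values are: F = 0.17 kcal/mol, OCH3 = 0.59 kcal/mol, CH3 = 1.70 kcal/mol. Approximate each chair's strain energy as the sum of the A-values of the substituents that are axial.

equatorial

Chair I (fluoro axial, methoxy axial, methyl axial): E = 2.46 kcal/mol.
Chair II (fluoro equatorial, methoxy equatorial, methyl equatorial): E = 0.00 kcal/mol.
Chair II is the more stable (lower-energy) conformer, and in that chair the fluoro group is equatorial.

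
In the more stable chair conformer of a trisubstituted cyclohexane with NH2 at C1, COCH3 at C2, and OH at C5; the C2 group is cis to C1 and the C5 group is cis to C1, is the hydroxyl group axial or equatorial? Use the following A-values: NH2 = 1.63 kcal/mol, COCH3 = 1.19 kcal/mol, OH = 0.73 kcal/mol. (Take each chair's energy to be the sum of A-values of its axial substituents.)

equatorial

Chair I (amino axial, acetyl equatorial, hydroxyl axial): E = 2.36 kcal/mol.
Chair II (amino equatorial, acetyl axial, hydroxyl equatorial): E = 1.19 kcal/mol.
Chair II is the more stable (lower-energy) conformer, and in that chair the hydroxyl group is equatorial.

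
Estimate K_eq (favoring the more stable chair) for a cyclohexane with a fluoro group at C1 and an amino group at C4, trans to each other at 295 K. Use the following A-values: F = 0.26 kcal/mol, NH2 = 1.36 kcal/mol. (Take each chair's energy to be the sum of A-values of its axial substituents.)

K ≈ 15.9

C1 and C4 have opposite parity, so for the trans isomer the two substituents are e,e in one chair and a,a in the other.
Chair I (fluoro axial, amino axial): E = 1.62 kcal/mol; chair II (fluoro equatorial, amino equatorial): E = 0.00 kcal/mol.
ΔG = 1.62 kcal/mol between the two chairs.
K = exp(ΔG/RT) with R = 1.987×10⁻³ kcal mol⁻¹ K⁻¹ and T = 295 K gives K ≈ 15.9.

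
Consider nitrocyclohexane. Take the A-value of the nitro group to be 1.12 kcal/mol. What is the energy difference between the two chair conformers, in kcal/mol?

A monosubstituted cyclohexane has one chair with the nitro group axial (E = A = 1.12 kcal/mol) and one with it equatorial (E = 0).
ΔE = 1.12 − 0 = 1.12 kcal/mol.

1.12 kcal/mol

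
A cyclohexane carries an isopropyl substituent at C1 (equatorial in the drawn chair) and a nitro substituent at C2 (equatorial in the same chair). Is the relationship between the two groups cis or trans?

trans

C1 and C2 have opposite parity, so their axial bonds point in opposite directions.
With opposite-parity carbons, two substituents on the same face are one axial and one equatorial; opposite faces give both axial or both equatorial.
Here the groups are equatorial/equatorial → opposite face → trans.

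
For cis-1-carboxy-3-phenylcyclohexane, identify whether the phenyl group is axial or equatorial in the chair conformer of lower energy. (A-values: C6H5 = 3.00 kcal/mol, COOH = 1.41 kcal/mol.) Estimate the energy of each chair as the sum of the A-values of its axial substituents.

equatorial

C1 and C3 have the same parity, so for the cis isomer the two substituents are e,e in one chair and a,a in the other.
Chair I (phenyl axial, carboxyl axial): E = 4.41 kcal/mol.
Chair II (phenyl equatorial, carboxyl equatorial): E = 0.00 kcal/mol.
Chair II is the more stable (lower-energy) conformer, and in that chair the phenyl group is equatorial.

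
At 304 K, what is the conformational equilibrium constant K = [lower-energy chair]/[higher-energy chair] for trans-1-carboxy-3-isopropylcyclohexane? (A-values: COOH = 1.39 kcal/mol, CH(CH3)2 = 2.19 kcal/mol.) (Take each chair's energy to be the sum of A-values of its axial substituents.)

C1 and C3 have the same parity, so for the trans isomer the two substituents are one axial and one equatorial in each chair.
Chair I (carboxyl axial, isopropyl equatorial): E = 1.39 kcal/mol; chair II (carboxyl equatorial, isopropyl axial): E = 2.19 kcal/mol.
ΔG = 0.80 kcal/mol between the two chairs.
K = exp(ΔG/RT) with R = 1.987×10⁻³ kcal mol⁻¹ K⁻¹ and T = 304 K gives K ≈ 3.76.

K ≈ 3.76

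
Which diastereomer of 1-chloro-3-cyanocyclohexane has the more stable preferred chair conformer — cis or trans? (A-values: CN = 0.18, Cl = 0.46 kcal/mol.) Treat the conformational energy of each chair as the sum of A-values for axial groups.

cis

At 1,3 positions (parity same): cis → (e,e or a,a); trans → (a,e or e,a).
Best chair for cis: E = 0.00 kcal/mol; best chair for trans: E = 0.18 kcal/mol.
The cis isomer is lower by 0.18 kcal/mol.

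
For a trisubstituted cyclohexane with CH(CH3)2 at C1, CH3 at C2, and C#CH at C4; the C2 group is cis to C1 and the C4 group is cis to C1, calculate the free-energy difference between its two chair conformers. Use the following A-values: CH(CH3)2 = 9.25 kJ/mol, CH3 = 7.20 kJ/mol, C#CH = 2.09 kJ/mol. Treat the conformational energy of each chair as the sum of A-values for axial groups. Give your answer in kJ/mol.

0.04 kJ/mol

Chair I (isopropyl axial, methyl equatorial, ethynyl equatorial): E = 9.25 kJ/mol.
Chair II (isopropyl equatorial, methyl axial, ethynyl axial): E = 9.29 kJ/mol.
ΔE = 9.29 − 9.25 = 0.04 kJ/mol; chair I is more stable.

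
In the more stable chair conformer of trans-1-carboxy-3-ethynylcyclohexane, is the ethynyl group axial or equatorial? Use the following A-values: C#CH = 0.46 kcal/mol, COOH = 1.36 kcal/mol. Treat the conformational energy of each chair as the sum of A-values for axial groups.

C1 and C3 have the same parity, so for the trans isomer the two substituents are one axial and one equatorial in each chair.
Chair I (ethynyl axial, carboxyl equatorial): E = 0.46 kcal/mol.
Chair II (ethynyl equatorial, carboxyl axial): E = 1.36 kcal/mol.
Chair I is the more stable (lower-energy) conformer, and in that chair the ethynyl group is axial.

axial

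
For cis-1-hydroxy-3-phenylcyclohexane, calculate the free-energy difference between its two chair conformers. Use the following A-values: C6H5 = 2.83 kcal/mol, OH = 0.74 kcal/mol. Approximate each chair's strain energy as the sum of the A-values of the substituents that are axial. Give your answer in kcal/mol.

C1 and C3 have the same parity, so for the cis isomer the two substituents are e,e in one chair and a,a in the other.
Chair I (phenyl axial, hydroxyl axial): E = 3.57 kcal/mol.
Chair II (phenyl equatorial, hydroxyl equatorial): E = 0.00 kcal/mol.
ΔE = 3.57 − 0.00 = 3.57 kcal/mol; chair II is more stable.

3.57 kcal/mol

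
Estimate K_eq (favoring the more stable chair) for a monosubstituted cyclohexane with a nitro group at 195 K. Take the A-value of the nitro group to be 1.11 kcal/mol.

One chair has the nitro group axial (E = 1.11 kcal/mol) and the other has it equatorial (E = 0).
ΔG = 1.11 kcal/mol between the two chairs.
K = exp(ΔG/RT) with R = 1.987×10⁻³ kcal mol⁻¹ K⁻¹ and T = 195 K gives K ≈ 17.5.

K ≈ 17.5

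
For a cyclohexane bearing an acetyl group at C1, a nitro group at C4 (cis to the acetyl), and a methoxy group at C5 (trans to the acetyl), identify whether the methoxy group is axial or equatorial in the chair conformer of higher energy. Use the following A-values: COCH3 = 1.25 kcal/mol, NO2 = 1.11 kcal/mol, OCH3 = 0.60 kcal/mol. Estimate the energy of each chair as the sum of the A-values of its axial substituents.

Chair I (acetyl axial, nitro equatorial, methoxy equatorial): E = 1.25 kcal/mol.
Chair II (acetyl equatorial, nitro axial, methoxy axial): E = 1.71 kcal/mol.
Chair II is the less stable (higher-energy) conformer, and in that chair the methoxy group is axial.

axial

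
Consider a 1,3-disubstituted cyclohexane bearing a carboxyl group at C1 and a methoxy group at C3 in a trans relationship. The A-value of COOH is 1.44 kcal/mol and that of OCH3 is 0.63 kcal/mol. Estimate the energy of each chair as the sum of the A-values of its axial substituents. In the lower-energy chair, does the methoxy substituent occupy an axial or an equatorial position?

axial

C1 and C3 have the same parity, so for the trans isomer the two substituents are one axial and one equatorial in each chair.
Chair I (carboxyl axial, methoxy equatorial): E = 1.44 kcal/mol.
Chair II (carboxyl equatorial, methoxy axial): E = 0.63 kcal/mol.
Chair II is the more stable (lower-energy) conformer, and in that chair the methoxy group is axial.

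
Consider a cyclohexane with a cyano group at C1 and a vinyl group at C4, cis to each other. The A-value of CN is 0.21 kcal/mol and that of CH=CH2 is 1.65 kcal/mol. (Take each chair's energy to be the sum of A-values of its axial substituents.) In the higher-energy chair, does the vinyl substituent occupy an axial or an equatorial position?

axial

C1 and C4 have opposite parity, so for the cis isomer the two substituents are one axial and one equatorial in each chair.
Chair I (cyano axial, vinyl equatorial): E = 0.21 kcal/mol.
Chair II (cyano equatorial, vinyl axial): E = 1.65 kcal/mol.
Chair II is the less stable (higher-energy) conformer, and in that chair the vinyl group is axial.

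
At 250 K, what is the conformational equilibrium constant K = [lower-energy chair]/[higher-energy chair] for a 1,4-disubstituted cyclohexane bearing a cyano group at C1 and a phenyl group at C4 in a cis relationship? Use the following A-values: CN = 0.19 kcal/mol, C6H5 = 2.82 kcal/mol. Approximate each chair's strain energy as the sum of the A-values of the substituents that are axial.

C1 and C4 have opposite parity, so for the cis isomer the two substituents are one axial and one equatorial in each chair.
Chair I (cyano axial, phenyl equatorial): E = 0.19 kcal/mol; chair II (cyano equatorial, phenyl axial): E = 2.82 kcal/mol.
ΔG = 2.63 kcal/mol between the two chairs.
K = exp(ΔG/RT) with R = 1.987×10⁻³ kcal mol⁻¹ K⁻¹ and T = 250 K gives K ≈ 199.

K ≈ 199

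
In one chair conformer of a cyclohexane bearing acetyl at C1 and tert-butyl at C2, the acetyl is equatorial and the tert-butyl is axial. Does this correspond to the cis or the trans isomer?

cis

C1 and C2 have opposite parity, so their axial bonds point in opposite directions.
With opposite-parity carbons, two substituents on the same face are one axial and one equatorial; opposite faces give both axial or both equatorial.
Here the groups are equatorial/axial → same face → cis.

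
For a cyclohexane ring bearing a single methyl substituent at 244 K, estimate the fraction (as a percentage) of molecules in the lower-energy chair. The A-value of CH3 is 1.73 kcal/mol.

97.3%

One chair has the methyl group axial (E = 1.73 kcal/mol) and the other has it equatorial (E = 0).
ΔG = 1.73 kcal/mol between the two chairs.
K = exp(ΔG/RT) with R = 1.987×10⁻³ kcal mol⁻¹ K⁻¹ and T = 244 K gives K ≈ 35.5.
Fraction in the lower-energy chair = K/(K+1) = 97.3%.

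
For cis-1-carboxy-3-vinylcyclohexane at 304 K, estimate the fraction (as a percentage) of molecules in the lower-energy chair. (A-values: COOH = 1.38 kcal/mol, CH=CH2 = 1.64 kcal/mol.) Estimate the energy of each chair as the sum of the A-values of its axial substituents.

C1 and C3 have the same parity, so for the cis isomer the two substituents are e,e in one chair and a,a in the other.
Chair I (carboxyl axial, vinyl axial): E = 3.02 kcal/mol; chair II (carboxyl equatorial, vinyl equatorial): E = 0.00 kcal/mol.
ΔG = 3.02 kcal/mol between the two chairs.
K = exp(ΔG/RT) with R = 1.987×10⁻³ kcal mol⁻¹ K⁻¹ and T = 304 K gives K ≈ 148.
Fraction in the lower-energy chair = K/(K+1) = 99.3%.

99.3%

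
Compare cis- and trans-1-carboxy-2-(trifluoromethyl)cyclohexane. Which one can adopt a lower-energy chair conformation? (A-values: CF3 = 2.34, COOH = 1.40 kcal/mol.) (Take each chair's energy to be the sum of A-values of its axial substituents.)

trans

At 1,2 positions (parity opposite): cis → (a,e or e,a); trans → (e,e or a,a).
Best chair for cis: E = 1.40 kcal/mol; best chair for trans: E = 0.00 kcal/mol.
The trans isomer is lower by 1.40 kcal/mol.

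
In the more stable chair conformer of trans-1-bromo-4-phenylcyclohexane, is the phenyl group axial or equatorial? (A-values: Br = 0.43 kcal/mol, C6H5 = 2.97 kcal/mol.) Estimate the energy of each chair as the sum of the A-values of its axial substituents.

C1 and C4 have opposite parity, so for the trans isomer the two substituents are e,e in one chair and a,a in the other.
Chair I (bromo axial, phenyl axial): E = 3.40 kcal/mol.
Chair II (bromo equatorial, phenyl equatorial): E = 0.00 kcal/mol.
Chair II is the more stable (lower-energy) conformer, and in that chair the phenyl group is equatorial.

equatorial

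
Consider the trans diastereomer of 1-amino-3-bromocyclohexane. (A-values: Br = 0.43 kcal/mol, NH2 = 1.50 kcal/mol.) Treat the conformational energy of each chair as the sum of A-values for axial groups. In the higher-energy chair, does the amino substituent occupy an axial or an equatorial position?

C1 and C3 have the same parity, so for the trans isomer the two substituents are one axial and one equatorial in each chair.
Chair I (bromo axial, amino equatorial): E = 0.43 kcal/mol.
Chair II (bromo equatorial, amino axial): E = 1.50 kcal/mol.
Chair II is the less stable (higher-energy) conformer, and in that chair the amino group is axial.

axial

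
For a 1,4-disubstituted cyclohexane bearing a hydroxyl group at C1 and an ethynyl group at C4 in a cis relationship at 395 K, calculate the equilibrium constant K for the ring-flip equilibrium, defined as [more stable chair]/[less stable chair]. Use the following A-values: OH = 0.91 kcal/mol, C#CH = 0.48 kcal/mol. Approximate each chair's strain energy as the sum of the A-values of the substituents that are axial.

C1 and C4 have opposite parity, so for the cis isomer the two substituents are one axial and one equatorial in each chair.
Chair I (hydroxyl axial, ethynyl equatorial): E = 0.91 kcal/mol; chair II (hydroxyl equatorial, ethynyl axial): E = 0.48 kcal/mol.
ΔG = 0.43 kcal/mol between the two chairs.
K = exp(ΔG/RT) with R = 1.987×10⁻³ kcal mol⁻¹ K⁻¹ and T = 395 K gives K ≈ 1.73.

K ≈ 1.73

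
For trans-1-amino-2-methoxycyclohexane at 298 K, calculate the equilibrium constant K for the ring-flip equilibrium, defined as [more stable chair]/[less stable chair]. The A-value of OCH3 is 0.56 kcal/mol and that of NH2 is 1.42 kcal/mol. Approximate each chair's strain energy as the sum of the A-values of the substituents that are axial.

C1 and C2 have opposite parity, so for the trans isomer the two substituents are e,e in one chair and a,a in the other.
Chair I (methoxy axial, amino axial): E = 1.98 kcal/mol; chair II (methoxy equatorial, amino equatorial): E = 0.00 kcal/mol.
ΔG = 1.98 kcal/mol between the two chairs.
K = exp(ΔG/RT) with R = 1.987×10⁻³ kcal mol⁻¹ K⁻¹ and T = 298 K gives K ≈ 28.3.

K ≈ 28.3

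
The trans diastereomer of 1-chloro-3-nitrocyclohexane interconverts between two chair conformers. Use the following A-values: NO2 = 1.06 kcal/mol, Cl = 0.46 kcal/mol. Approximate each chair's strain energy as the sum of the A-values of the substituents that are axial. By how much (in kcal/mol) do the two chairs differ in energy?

C1 and C3 have the same parity, so for the trans isomer the two substituents are one axial and one equatorial in each chair.
Chair I (nitro axial, chloro equatorial): E = 1.06 kcal/mol.
Chair II (nitro equatorial, chloro axial): E = 0.46 kcal/mol.
ΔE = 1.06 − 0.46 = 0.60 kcal/mol; chair II is more stable.

0.60 kcal/mol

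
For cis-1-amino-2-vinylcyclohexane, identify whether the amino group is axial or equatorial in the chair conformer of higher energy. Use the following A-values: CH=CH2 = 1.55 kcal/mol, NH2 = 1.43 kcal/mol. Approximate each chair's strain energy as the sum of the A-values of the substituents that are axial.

C1 and C2 have opposite parity, so for the cis isomer the two substituents are one axial and one equatorial in each chair.
Chair I (vinyl axial, amino equatorial): E = 1.55 kcal/mol.
Chair II (vinyl equatorial, amino axial): E = 1.43 kcal/mol.
Chair I is the less stable (higher-energy) conformer, and in that chair the amino group is equatorial.

equatorial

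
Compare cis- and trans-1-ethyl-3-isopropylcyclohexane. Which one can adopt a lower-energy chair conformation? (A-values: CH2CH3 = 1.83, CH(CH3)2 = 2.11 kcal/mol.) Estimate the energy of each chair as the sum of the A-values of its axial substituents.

cis

At 1,3 positions (parity same): cis → (e,e or a,a); trans → (a,e or e,a).
Best chair for cis: E = 0.00 kcal/mol; best chair for trans: E = 1.83 kcal/mol.
The cis isomer is lower by 1.83 kcal/mol.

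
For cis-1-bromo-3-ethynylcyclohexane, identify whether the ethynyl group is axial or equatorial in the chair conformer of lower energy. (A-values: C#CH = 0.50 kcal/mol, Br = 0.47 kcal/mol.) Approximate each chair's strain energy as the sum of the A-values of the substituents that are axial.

equatorial

C1 and C3 have the same parity, so for the cis isomer the two substituents are e,e in one chair and a,a in the other.
Chair I (ethynyl axial, bromo axial): E = 0.97 kcal/mol.
Chair II (ethynyl equatorial, bromo equatorial): E = 0.00 kcal/mol.
Chair II is the more stable (lower-energy) conformer, and in that chair the ethynyl group is equatorial.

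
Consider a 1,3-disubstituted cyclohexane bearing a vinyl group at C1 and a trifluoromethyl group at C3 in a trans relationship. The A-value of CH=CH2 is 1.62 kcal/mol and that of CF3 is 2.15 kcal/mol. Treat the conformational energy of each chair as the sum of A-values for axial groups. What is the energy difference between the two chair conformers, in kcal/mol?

0.53 kcal/mol

C1 and C3 have the same parity, so for the trans isomer the two substituents are one axial and one equatorial in each chair.
Chair I (vinyl axial, trifluoromethyl equatorial): E = 1.62 kcal/mol.
Chair II (vinyl equatorial, trifluoromethyl axial): E = 2.15 kcal/mol.
ΔE = 2.15 − 1.62 = 0.53 kcal/mol; chair I is more stable.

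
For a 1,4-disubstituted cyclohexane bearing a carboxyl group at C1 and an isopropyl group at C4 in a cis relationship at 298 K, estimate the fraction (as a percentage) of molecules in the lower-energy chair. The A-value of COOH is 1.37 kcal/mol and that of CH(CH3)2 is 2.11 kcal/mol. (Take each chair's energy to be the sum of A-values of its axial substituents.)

C1 and C4 have opposite parity, so for the cis isomer the two substituents are one axial and one equatorial in each chair.
Chair I (carboxyl axial, isopropyl equatorial): E = 1.37 kcal/mol; chair II (carboxyl equatorial, isopropyl axial): E = 2.11 kcal/mol.
ΔG = 0.74 kcal/mol between the two chairs.
K = exp(ΔG/RT) with R = 1.987×10⁻³ kcal mol⁻¹ K⁻¹ and T = 298 K gives K ≈ 3.49.
Fraction in the lower-energy chair = K/(K+1) = 77.7%.

77.7%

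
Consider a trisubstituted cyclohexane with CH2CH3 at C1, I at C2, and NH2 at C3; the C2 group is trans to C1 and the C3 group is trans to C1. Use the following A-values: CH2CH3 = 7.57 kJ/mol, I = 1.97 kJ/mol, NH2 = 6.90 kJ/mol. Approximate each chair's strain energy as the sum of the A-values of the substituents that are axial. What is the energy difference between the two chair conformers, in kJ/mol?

Chair I (ethyl axial, iodo axial, amino equatorial): E = 9.54 kJ/mol.
Chair II (ethyl equatorial, iodo equatorial, amino axial): E = 6.90 kJ/mol.
ΔE = 9.54 − 6.90 = 2.64 kJ/mol; chair II is more stable.

2.64 kJ/mol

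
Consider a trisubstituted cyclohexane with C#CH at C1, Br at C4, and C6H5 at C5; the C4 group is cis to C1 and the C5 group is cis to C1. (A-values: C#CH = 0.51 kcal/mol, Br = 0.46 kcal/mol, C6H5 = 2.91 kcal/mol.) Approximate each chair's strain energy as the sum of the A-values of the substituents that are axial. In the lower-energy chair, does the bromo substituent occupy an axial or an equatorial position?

axial

Chair I (ethynyl axial, bromo equatorial, phenyl axial): E = 3.42 kcal/mol.
Chair II (ethynyl equatorial, bromo axial, phenyl equatorial): E = 0.46 kcal/mol.
Chair II is the more stable (lower-energy) conformer, and in that chair the bromo group is axial.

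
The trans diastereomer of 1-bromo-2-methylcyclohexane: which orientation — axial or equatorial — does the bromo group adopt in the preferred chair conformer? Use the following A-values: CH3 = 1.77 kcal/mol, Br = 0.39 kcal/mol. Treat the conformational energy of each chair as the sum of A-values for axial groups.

equatorial

C1 and C2 have opposite parity, so for the trans isomer the two substituents are e,e in one chair and a,a in the other.
Chair I (methyl axial, bromo axial): E = 2.16 kcal/mol.
Chair II (methyl equatorial, bromo equatorial): E = 0.00 kcal/mol.
Chair II is the more stable (lower-energy) conformer, and in that chair the bromo group is equatorial.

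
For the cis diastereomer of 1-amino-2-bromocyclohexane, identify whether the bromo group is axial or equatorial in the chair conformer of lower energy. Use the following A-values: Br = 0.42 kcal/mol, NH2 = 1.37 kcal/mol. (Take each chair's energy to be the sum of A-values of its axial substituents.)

C1 and C2 have opposite parity, so for the cis isomer the two substituents are one axial and one equatorial in each chair.
Chair I (bromo axial, amino equatorial): E = 0.42 kcal/mol.
Chair II (bromo equatorial, amino axial): E = 1.37 kcal/mol.
Chair I is the more stable (lower-energy) conformer, and in that chair the bromo group is axial.

axial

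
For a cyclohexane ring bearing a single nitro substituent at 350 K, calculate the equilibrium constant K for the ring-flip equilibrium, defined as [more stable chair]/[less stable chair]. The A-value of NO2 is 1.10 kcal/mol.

One chair has the nitro group axial (E = 1.10 kcal/mol) and the other has it equatorial (E = 0).
ΔG = 1.10 kcal/mol between the two chairs.
K = exp(ΔG/RT) with R = 1.987×10⁻³ kcal mol⁻¹ K⁻¹ and T = 350 K gives K ≈ 4.86.

K ≈ 4.86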